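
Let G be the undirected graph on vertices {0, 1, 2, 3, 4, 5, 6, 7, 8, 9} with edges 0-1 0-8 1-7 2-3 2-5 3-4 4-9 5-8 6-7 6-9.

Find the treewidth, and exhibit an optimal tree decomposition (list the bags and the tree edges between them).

Treewidth 2.
One optimal decomposition is:
Bags: B1 = {0, 1, 7}  B2 = {0, 7, 8}  B3 = {5, 7, 8}  B4 = {2, 5, 7}  B5 = {2, 3, 7}  B6 = {3, 4, 7}  B7 = {4, 7, 9}  B8 = {6, 7, 9}
Tree: B1–B2, B2–B3, B3–B4, B4–B5, B5–B6, B6–B7, B7–B8

Every bag has size at most 3, so the width is 3 − 1 = 2 and tw(G) ≤ 2. Since 7–1–0–8–5–2–3–4–9–6–7 is a cycle in G, G is not acyclic. Forests are exactly the graphs of treewidth ≤ 1, so tw(G) ≥ 2. Hence tw(G) = 2 exactly.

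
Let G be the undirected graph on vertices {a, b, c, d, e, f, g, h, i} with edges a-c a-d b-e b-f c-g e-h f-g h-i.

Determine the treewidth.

A width-1 tree decomposition is:
Bags: B1 = {a, d}  B2 = {a, c}  B3 = {c, g}  B4 = {f, g}  B5 = {b, f}  B6 = {b, e}  B7 = {e, h}  B8 = {h, i}
Tree: B1–B2, B2–B3, B3–B4, B4–B5, B5–B6, B6–B7, B7–B8
Each bag holds 2 vertices, so the decomposition has width 1, which upper-bounds the treewidth. G has an edge, so its treewidth is at least 1. Hence tw(G) = 1 exactly.

1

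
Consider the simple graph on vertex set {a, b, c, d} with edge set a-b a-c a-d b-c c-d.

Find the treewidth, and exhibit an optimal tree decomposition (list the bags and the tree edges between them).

Treewidth 2.
Bags: B1 = {a, c, d}  B2 = {a, b, c}
Tree: B1–B2

The largest bag has 3 vertices, giving width 2; this decomposition certifies tw(G) ≤ 2. For the lower bound, the 3 vertices {a, c, d} are pairwise adjacent, and any tree decomposition puts a clique entirely inside one bag — forcing width ≥ 2. Therefore the treewidth is 2.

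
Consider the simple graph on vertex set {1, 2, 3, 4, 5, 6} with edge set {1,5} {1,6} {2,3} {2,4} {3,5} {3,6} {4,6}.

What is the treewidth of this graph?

2

A width-2 tree decomposition is:
Bags: B1 = {2, 4, 6}  B2 = {2, 3, 6}  B3 = {1, 3, 6}  B4 = {1, 3, 5}
Tree: B1–B2, B2–B3, B3–B4
Each bag holds 3 vertices, so the decomposition has width 2, which upper-bounds the treewidth. Since 4–2–3–6–4 is a cycle in G, G is not acyclic. Forests are exactly the graphs of treewidth ≤ 1, so tw(G) ≥ 2. Hence tw(G) = 2 exactly.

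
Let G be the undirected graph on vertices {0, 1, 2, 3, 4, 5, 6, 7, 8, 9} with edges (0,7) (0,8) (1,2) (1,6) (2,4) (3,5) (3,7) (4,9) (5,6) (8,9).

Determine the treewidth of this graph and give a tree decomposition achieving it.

The largest bag has 3 vertices, giving width 2; this decomposition certifies tw(G) ≤ 2. The edges 8–9–4–2–1–6–5–3–7–0–8 form a cycle, so G is not a tree and its treewidth is at least 2. Therefore the treewidth is 2.

Treewidth 2.
Bags: B1 = {4, 8, 9}  B2 = {2, 4, 8}  B3 = {1, 2, 8}  B4 = {1, 6, 8}  B5 = {5, 6, 8}  B6 = {3, 5, 8}  B7 = {3, 7, 8}  B8 = {0, 7, 8}
Tree: B1–B2, B2–B3, B3–B4, B4–B5, B5–B6, B6–B7, B7–B8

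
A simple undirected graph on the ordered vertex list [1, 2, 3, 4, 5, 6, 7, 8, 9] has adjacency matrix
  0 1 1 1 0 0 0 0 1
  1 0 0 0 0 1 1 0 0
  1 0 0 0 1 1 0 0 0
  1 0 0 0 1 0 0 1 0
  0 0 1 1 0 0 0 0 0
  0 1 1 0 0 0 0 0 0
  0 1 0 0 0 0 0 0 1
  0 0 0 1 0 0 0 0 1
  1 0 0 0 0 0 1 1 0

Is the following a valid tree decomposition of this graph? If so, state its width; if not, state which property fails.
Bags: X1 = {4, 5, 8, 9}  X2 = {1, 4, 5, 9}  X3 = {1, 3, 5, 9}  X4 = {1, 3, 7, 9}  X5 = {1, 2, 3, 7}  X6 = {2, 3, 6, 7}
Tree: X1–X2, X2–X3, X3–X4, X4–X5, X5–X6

Vertex coverage: the bags together contain {1, 2, 3, 4, 5, 6, 7, 8, 9}, the full vertex set. Edge coverage: each edge of G has both endpoints in at least one bag. Running intersection: for every vertex, the bags containing it form a connected subtree. All three properties hold, so this is a valid tree decomposition of width max|bag| − 1 = 3, and hence tw(G) ≤ 3.

Yes; width 3.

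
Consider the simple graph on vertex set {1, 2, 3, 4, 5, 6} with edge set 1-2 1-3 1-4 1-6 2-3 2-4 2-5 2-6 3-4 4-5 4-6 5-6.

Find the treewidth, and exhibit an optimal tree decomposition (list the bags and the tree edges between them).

Treewidth 3.
One optimal decomposition is:
Bags: B1 = {1, 2, 3, 4}  B2 = {1, 2, 4, 6}  B3 = {2, 4, 5, 6}
Tree: B1–B2, B2–B3

Each bag holds 4 vertices, so the decomposition has width 3, which upper-bounds the treewidth. On the other hand G contains the 4-clique {1, 2, 3, 4}. A clique must lie in a single bag of any decomposition, so no decomposition can have width below 3. Therefore the treewidth is 3.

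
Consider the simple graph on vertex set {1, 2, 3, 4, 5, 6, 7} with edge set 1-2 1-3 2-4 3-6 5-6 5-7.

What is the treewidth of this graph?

A width-1 tree decomposition is:
Bags: B1 = {3, 6}  B2 = {1, 3}  B3 = {1, 2}  B4 = {5, 6}  B5 = {5, 7}  B6 = {2, 4}
Tree: B1–B2, B2–B3, B1–B4, B4–B5, B3–B6
The largest bag has 2 vertices, giving width 1; this decomposition certifies tw(G) ≤ 1. Since G has at least one edge (e.g. 3–6), it is not an edgeless graph, so tw(G) ≥ 1. Therefore the treewidth is 1.

1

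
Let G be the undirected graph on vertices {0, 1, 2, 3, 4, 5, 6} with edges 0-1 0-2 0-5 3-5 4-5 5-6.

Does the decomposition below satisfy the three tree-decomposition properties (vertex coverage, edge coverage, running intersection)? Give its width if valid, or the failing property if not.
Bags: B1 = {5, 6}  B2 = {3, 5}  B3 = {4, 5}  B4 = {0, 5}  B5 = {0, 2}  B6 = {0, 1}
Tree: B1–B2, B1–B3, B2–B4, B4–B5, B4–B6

Checking the three conditions: (i) the bags cover all of {0, 1, 2, 3, 4, 5, 6}; (ii) for each edge, some bag contains both endpoints; (iii) the bags containing any fixed vertex form a subtree. All hold, so the decomposition is valid with width 2 − 1 = 1.

Yes; width 1.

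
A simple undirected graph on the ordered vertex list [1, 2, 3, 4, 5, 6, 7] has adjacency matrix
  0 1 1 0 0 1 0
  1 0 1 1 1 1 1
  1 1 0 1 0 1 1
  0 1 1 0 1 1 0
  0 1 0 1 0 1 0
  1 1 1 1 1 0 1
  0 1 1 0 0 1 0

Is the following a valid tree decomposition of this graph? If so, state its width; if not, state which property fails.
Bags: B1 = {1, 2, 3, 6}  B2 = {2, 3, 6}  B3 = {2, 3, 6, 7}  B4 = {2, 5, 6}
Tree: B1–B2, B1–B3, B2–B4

No — vertex 4 appears in no bag.

A tree decomposition must satisfy three properties: every vertex lies in some bag; for every edge, both endpoints lie together in some bag; and for every vertex, the bags containing it form a connected subtree. Here vertex 4 appears in no bag, so the decomposition is invalid.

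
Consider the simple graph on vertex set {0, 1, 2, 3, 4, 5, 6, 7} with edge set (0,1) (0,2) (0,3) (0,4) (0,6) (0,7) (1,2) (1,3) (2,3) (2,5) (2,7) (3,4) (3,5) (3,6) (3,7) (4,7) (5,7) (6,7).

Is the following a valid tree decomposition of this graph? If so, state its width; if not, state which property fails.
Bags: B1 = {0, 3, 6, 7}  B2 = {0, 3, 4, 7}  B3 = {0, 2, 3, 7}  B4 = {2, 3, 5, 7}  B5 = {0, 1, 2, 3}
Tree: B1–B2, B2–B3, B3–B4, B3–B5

Vertex coverage: the bags together contain {0, 1, 2, 3, 4, 5, 6, 7}, the full vertex set. Edge coverage: each edge of G has both endpoints in at least one bag. Running intersection: for every vertex, the bags containing it form a connected subtree. All three properties hold, so this is a valid tree decomposition of width max|bag| − 1 = 3, and hence tw(G) ≤ 3.

Yes; width 3.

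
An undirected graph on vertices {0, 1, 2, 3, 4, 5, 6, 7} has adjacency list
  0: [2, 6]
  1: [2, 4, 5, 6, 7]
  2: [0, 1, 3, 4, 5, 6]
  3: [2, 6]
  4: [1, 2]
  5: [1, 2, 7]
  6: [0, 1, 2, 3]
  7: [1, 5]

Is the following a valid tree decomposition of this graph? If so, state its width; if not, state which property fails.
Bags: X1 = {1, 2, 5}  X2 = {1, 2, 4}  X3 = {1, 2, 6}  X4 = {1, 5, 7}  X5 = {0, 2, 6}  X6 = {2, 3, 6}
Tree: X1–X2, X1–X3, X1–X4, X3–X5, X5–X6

Checking the three conditions: (i) the bags cover all of {0, 1, 2, 3, 4, 5, 6, 7}; (ii) for each edge, some bag contains both endpoints; (iii) the bags containing any fixed vertex form a subtree. All hold, so the decomposition is valid with width 3 − 1 = 2.

Yes; width 2.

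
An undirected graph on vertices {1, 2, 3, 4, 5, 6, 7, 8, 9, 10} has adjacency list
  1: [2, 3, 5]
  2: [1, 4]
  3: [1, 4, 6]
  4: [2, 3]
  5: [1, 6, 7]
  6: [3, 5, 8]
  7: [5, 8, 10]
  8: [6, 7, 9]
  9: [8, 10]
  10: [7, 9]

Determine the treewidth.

2

A width-2 tree decomposition is:
Bags: B1 = {7, 9, 10}  B2 = {7, 8, 9}  B3 = {5, 7, 8}  B4 = {5, 6, 8}  B5 = {1, 5, 6}  B6 = {1, 3, 6}  B7 = {1, 2, 3}  B8 = {2, 3, 4}
Tree: B1–B2, B2–B3, B3–B4, B4–B5, B5–B6, B6–B7, B7–B8
Each bag holds 3 vertices, so the decomposition has width 2, which upper-bounds the treewidth. The edges 10–9–8–7–10 form a cycle, so G is not a tree and its treewidth is at least 2. Therefore the treewidth is 2.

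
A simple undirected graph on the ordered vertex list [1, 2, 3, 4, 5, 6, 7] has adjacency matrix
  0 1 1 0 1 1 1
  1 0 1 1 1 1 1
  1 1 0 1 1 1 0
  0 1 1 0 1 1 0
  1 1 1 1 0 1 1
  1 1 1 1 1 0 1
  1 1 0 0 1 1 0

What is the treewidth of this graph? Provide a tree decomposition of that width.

Treewidth 4.
Bags: B1 = {2, 3, 4, 5, 6}  B2 = {1, 2, 3, 5, 6}  B3 = {1, 2, 5, 6, 7}
Tree: B1–B2, B2–B3

Each bag holds 5 vertices, so the decomposition has width 4, which upper-bounds the treewidth. Conversely, {1, 2, 3, 5, 6} is a clique of size 5, and the vertices of any clique must share a bag in every tree decomposition; so some bag has ≥ 5 vertices and tw(G) ≥ 4. Combining the bounds, tw(G) = 4.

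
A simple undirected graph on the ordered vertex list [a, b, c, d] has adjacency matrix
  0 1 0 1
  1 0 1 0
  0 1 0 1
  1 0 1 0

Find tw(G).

A width-2 tree decomposition is:
Bags: B1 = {a, b, d}  B2 = {b, c, d}
Tree: B1–B2
The largest bag has 3 vertices, giving width 2; this decomposition certifies tw(G) ≤ 2. The edges b–a–d–c–b form a cycle, so G is not a tree and its treewidth is at least 2. The upper and lower bounds meet at 2, so that is the treewidth.

2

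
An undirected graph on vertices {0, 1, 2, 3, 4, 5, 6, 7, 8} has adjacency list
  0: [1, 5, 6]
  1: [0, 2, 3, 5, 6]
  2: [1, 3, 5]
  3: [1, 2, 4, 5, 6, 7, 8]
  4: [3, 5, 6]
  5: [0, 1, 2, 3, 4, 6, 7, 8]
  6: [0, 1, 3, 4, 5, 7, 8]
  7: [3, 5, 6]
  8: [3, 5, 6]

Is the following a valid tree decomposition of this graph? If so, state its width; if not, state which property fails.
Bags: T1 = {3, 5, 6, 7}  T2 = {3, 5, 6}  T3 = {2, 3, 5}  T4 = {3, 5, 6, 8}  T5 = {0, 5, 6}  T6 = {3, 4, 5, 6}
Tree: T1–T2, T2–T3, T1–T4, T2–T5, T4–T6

No — vertex 1 appears in no bag.

A tree decomposition must satisfy three properties: every vertex lies in some bag; for every edge, both endpoints lie together in some bag; and for every vertex, the bags containing it form a connected subtree. Here vertex 1 appears in no bag, so the decomposition is invalid.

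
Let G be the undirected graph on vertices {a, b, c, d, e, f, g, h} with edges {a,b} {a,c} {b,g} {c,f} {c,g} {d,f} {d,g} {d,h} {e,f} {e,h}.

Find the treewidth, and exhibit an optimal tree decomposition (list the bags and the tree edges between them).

Every bag has size at most 3, so the width is 3 − 1 = 2 and tw(G) ≤ 2. Since h–e–f–d–h is a cycle in G, G is not acyclic. Forests are exactly the graphs of treewidth ≤ 1, so tw(G) ≥ 2. Combining the bounds, tw(G) = 2.

Treewidth 2.
One such decomposition:
Bags: B1 = {d, e, h}  B2 = {d, e, f}  B3 = {d, f, g}  B4 = {c, f, g}  B5 = {b, c, g}  B6 = {a, b, c}
Tree: B1–B2, B2–B3, B3–B4, B4–B5, B5–B6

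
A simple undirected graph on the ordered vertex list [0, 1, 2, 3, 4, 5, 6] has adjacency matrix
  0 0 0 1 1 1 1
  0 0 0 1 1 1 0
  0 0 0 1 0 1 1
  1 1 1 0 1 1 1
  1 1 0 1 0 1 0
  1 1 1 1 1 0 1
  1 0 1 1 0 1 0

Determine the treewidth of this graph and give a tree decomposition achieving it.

Treewidth 3.
One such decomposition:
Bags: B1 = {0, 3, 4, 5}  B2 = {0, 3, 5, 6}  B3 = {1, 3, 4, 5}  B4 = {2, 3, 5, 6}
Tree: B1–B2, B1–B3, B2–B4

Each bag holds 4 vertices, so the decomposition has width 3, which upper-bounds the treewidth. For the lower bound, the 4 vertices {0, 3, 4, 5} are pairwise adjacent, and any tree decomposition puts a clique entirely inside one bag — forcing width ≥ 3. Therefore the treewidth is 3.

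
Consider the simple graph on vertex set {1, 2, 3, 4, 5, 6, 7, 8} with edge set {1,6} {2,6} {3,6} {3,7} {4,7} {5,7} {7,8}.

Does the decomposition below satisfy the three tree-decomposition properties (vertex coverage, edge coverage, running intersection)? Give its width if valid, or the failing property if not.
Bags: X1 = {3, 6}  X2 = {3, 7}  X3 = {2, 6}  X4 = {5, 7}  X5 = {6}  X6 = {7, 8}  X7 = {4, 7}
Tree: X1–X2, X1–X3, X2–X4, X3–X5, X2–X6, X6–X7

No — vertex 1 appears in no bag.

A tree decomposition must satisfy three properties: every vertex lies in some bag; for every edge, both endpoints lie together in some bag; and for every vertex, the bags containing it form a connected subtree. Here vertex 1 appears in no bag, so the decomposition is invalid.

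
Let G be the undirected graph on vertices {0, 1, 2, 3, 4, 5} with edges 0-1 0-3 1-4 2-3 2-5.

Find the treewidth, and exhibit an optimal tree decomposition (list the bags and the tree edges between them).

Every bag has size at most 2, so the width is 2 − 1 = 1 and tw(G) ≤ 1. G has an edge, so its treewidth is at least 1. Combining the bounds, tw(G) = 1.

Treewidth 1.
One optimal decomposition is:
Bags: B1 = {1, 4}  B2 = {0, 1}  B3 = {0, 3}  B4 = {2, 3}  B5 = {2, 5}
Tree: B1–B2, B2–B3, B3–B4, B4–B5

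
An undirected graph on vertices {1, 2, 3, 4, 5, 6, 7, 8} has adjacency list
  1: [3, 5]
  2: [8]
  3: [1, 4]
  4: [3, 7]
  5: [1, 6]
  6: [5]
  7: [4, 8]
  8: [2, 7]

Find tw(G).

1

A width-1 tree decomposition is:
Bags: B1 = {5, 6}  B2 = {1, 5}  B3 = {1, 3}  B4 = {3, 4}  B5 = {4, 7}  B6 = {7, 8}  B7 = {2, 8}
Tree: B1–B2, B2–B3, B3–B4, B4–B5, B5–B6, B6–B7
Each bag holds 2 vertices, so the decomposition has width 1, which upper-bounds the treewidth. Any graph with an edge has treewidth ≥ 1, and G has the edge 6–5. The upper and lower bounds meet at 1, so that is the treewidth.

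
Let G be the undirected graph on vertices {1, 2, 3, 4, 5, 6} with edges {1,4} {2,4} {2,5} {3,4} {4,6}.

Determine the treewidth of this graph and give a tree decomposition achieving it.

The largest bag has 2 vertices, giving width 1; this decomposition certifies tw(G) ≤ 1. G has an edge, so its treewidth is at least 1. The upper and lower bounds meet at 1, so that is the treewidth.

Treewidth 1.
Bags: B1 = {2, 4}  B2 = {3, 4}  B3 = {4, 6}  B4 = {1, 4}  B5 = {2, 5}
Tree: B1–B2, B1–B3, B2–B4, B1–B5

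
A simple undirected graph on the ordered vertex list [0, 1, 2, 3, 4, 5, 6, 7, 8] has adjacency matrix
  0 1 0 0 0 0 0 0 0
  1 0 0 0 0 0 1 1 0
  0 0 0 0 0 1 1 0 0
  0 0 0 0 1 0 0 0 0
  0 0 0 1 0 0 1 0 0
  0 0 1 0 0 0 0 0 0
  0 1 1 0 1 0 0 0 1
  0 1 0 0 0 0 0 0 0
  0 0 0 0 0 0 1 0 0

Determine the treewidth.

A width-1 tree decomposition is:
Bags: B1 = {6, 8}  B2 = {2, 6}  B3 = {1, 6}  B4 = {4, 6}  B5 = {1, 7}  B6 = {0, 1}  B7 = {2, 5}  B8 = {3, 4}
Tree: B1–B2, B1–B3, B3–B4, B3–B5, B3–B6, B2–B7, B4–B8
Each bag holds 2 vertices, so the decomposition has width 1, which upper-bounds the treewidth. Any graph with an edge has treewidth ≥ 1, and G has the edge 8–6. Therefore the treewidth is 1.

1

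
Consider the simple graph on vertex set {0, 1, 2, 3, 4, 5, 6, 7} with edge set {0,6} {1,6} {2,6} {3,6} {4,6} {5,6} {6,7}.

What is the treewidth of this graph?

1

A width-1 tree decomposition is:
Bags: B1 = {2, 6}  B2 = {0, 6}  B3 = {1, 6}  B4 = {5, 6}  B5 = {4, 6}  B6 = {3, 6}  B7 = {6, 7}
Tree: B1–B2, B1–B3, B3–B4, B4–B5, B4–B6, B3–B7
Every bag has size at most 2, so the width is 2 − 1 = 1 and tw(G) ≤ 1. Since G has at least one edge (e.g. 6–2), it is not an edgeless graph, so tw(G) ≥ 1. Therefore the treewidth is 1.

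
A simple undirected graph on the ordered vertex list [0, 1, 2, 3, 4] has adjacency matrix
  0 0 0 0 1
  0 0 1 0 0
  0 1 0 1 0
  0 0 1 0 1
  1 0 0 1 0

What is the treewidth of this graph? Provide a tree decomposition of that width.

Treewidth 1.
One optimal decomposition is:
Bags: B1 = {0, 4}  B2 = {3, 4}  B3 = {2, 3}  B4 = {1, 2}
Tree: B1–B2, B2–B3, B3–B4

The largest bag has 2 vertices, giving width 1; this decomposition certifies tw(G) ≤ 1. Since G has at least one edge (e.g. 0–4), it is not an edgeless graph, so tw(G) ≥ 1. Hence tw(G) = 1 exactly.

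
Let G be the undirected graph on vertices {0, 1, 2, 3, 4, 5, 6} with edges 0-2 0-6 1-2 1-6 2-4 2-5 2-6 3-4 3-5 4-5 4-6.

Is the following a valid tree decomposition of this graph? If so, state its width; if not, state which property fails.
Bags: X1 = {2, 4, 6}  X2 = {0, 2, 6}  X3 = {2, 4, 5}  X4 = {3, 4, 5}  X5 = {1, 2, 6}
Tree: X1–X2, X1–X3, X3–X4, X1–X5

Vertex coverage: the bags together contain {0, 1, 2, 3, 4, 5, 6}, the full vertex set. Edge coverage: each edge of G has both endpoints in at least one bag. Running intersection: for every vertex, the bags containing it form a connected subtree. All three properties hold, so this is a valid tree decomposition of width max|bag| − 1 = 2, and hence tw(G) ≤ 2.

Yes; width 2.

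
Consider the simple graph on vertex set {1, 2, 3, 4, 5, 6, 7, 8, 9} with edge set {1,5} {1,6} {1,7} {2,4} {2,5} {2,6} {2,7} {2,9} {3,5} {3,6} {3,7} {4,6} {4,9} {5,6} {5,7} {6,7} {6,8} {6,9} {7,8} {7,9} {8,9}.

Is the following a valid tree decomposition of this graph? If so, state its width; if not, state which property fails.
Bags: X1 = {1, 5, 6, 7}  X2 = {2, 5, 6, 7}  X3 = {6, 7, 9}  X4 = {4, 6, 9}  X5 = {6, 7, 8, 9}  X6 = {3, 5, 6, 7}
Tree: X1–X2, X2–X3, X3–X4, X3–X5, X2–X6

A tree decomposition must satisfy three properties: every vertex lies in some bag; for every edge, both endpoints lie together in some bag; and for every vertex, the bags containing it form a connected subtree. Here edge (2,9) lies in no bag, so the decomposition is invalid.

No — edge (2,9) lies in no bag.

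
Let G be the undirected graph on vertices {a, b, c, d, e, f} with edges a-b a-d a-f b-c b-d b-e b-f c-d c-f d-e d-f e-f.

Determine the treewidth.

A width-3 tree decomposition is:
Bags: B1 = {b, d, e, f}  B2 = {b, c, d, f}  B3 = {a, b, d, f}
Tree: B1–B2, B2–B3
The largest bag has 4 vertices, giving width 3; this decomposition certifies tw(G) ≤ 3. On the other hand G contains the 4-clique {b, d, e, f}. A clique must lie in a single bag of any decomposition, so no decomposition can have width below 3. Hence tw(G) = 3 exactly.

3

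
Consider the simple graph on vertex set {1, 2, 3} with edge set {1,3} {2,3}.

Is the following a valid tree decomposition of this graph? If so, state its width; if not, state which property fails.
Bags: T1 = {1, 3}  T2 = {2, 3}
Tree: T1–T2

Yes; width 1.

Every vertex of G appears in some bag (union = {1, 2, 3}); every edge is covered by a bag; and for each vertex v the set of bags containing v is connected in the bag tree. The decomposition is therefore valid. The largest bag has 2 vertices, so the width is 1.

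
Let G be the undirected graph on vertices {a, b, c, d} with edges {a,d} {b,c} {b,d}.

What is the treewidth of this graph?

1

A width-1 tree decomposition is:
Bags: B1 = {a, d}  B2 = {b, d}  B3 = {b, c}
Tree: B1–B2, B2–B3
Every bag has size at most 2, so the width is 2 − 1 = 1 and tw(G) ≤ 1. Since G has at least one edge (e.g. a–d), it is not an edgeless graph, so tw(G) ≥ 1. Combining the bounds, tw(G) = 1.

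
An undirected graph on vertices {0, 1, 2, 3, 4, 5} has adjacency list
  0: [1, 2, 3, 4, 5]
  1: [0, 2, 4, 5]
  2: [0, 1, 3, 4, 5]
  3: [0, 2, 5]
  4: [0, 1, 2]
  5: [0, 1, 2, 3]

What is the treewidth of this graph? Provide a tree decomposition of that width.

Treewidth 3.
One optimal decomposition is:
Bags: B1 = {0, 1, 2, 5}  B2 = {0, 1, 2, 4}  B3 = {0, 2, 3, 5}
Tree: B1–B2, B1–B3

Each bag holds 4 vertices, so the decomposition has width 3, which upper-bounds the treewidth. For the lower bound, the 4 vertices {0, 1, 2, 4} are pairwise adjacent, and any tree decomposition puts a clique entirely inside one bag — forcing width ≥ 3. Hence tw(G) = 3 exactly.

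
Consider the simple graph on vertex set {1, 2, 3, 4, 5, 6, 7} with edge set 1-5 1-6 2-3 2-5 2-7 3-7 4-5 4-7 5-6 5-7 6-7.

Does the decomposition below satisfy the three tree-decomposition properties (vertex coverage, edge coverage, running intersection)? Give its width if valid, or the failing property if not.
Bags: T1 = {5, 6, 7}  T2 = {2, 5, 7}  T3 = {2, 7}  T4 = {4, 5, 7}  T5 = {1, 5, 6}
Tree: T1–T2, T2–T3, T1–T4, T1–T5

No — vertex 3 appears in no bag.

A tree decomposition must satisfy three properties: every vertex lies in some bag; for every edge, both endpoints lie together in some bag; and for every vertex, the bags containing it form a connected subtree. Here vertex 3 appears in no bag, so the decomposition is invalid.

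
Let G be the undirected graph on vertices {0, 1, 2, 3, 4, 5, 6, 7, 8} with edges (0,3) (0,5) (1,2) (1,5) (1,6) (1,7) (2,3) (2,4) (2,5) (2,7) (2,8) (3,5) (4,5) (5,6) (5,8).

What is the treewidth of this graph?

A width-2 tree decomposition is:
Bags: B1 = {2, 3, 5}  B2 = {2, 4, 5}  B3 = {2, 5, 8}  B4 = {1, 2, 5}  B5 = {1, 2, 7}  B6 = {0, 3, 5}  B7 = {1, 5, 6}
Tree: B1–B2, B1–B3, B1–B4, B4–B5, B1–B6, B4–B7
The largest bag has 3 vertices, giving width 2; this decomposition certifies tw(G) ≤ 2. Conversely, {0, 3, 5} is a clique of size 3, and the vertices of any clique must share a bag in every tree decomposition; so some bag has ≥ 3 vertices and tw(G) ≥ 2. The upper and lower bounds meet at 2, so that is the treewidth.

2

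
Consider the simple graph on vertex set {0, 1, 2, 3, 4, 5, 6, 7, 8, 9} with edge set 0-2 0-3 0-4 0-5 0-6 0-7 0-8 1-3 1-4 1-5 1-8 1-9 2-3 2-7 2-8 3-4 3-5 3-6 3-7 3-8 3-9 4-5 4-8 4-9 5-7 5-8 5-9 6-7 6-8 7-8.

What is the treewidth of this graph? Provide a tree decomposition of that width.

Treewidth 4.
Bags: B1 = {1, 3, 4, 5, 8}  B2 = {0, 3, 4, 5, 8}  B3 = {0, 3, 5, 7, 8}  B4 = {1, 3, 4, 5, 9}  B5 = {0, 2, 3, 7, 8}  B6 = {0, 3, 6, 7, 8}
Tree: B1–B2, B2–B3, B1–B4, B3–B5, B3–B6

Each bag holds 5 vertices, so the decomposition has width 4, which upper-bounds the treewidth. Conversely, {0, 3, 4, 5, 8} is a clique of size 5, and the vertices of any clique must share a bag in every tree decomposition; so some bag has ≥ 5 vertices and tw(G) ≥ 4. Therefore the treewidth is 4.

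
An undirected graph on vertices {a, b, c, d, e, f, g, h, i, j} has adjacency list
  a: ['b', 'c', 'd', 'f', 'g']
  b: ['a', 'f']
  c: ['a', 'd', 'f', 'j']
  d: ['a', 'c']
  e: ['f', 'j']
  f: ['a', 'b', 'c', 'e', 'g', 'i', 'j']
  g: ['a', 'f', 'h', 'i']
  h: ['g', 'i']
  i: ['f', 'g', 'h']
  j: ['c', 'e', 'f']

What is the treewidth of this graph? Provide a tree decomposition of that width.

Treewidth 2.
Bags: B1 = {a, f, g}  B2 = {a, c, f}  B3 = {a, b, f}  B4 = {c, f, j}  B5 = {e, f, j}  B6 = {f, g, i}  B7 = {g, h, i}  B8 = {a, c, d}
Tree: B1–B2, B1–B3, B2–B4, B4–B5, B1–B6, B6–B7, B2–B8

Every bag has size at most 3, so the width is 3 − 1 = 2 and tw(G) ≤ 2. For the lower bound, the 3 vertices {a, c, d} are pairwise adjacent, and any tree decomposition puts a clique entirely inside one bag — forcing width ≥ 2. Combining the bounds, tw(G) = 2.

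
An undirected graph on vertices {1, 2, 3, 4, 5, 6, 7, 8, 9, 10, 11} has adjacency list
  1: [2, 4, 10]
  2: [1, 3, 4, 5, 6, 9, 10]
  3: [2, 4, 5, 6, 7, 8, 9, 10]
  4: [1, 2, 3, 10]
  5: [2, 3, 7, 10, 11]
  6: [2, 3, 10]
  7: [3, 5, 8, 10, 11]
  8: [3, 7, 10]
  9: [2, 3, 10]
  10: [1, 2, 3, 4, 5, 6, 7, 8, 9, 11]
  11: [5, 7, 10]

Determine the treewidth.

3

A width-3 tree decomposition is:
Bags: B1 = {2, 3, 5, 10}  B2 = {3, 5, 7, 10}  B3 = {5, 7, 10, 11}  B4 = {2, 3, 9, 10}  B5 = {2, 3, 4, 10}  B6 = {3, 7, 8, 10}  B7 = {2, 3, 6, 10}  B8 = {1, 2, 4, 10}
Tree: B1–B2, B2–B3, B1–B4, B4–B5, B2–B6, B4–B7, B5–B8
Every bag has size at most 4, so the width is 4 − 1 = 3 and tw(G) ≤ 3. Conversely, {5, 7, 10, 11} is a clique of size 4, and the vertices of any clique must share a bag in every tree decomposition; so some bag has ≥ 4 vertices and tw(G) ≥ 3. The upper and lower bounds meet at 3, so that is the treewidth.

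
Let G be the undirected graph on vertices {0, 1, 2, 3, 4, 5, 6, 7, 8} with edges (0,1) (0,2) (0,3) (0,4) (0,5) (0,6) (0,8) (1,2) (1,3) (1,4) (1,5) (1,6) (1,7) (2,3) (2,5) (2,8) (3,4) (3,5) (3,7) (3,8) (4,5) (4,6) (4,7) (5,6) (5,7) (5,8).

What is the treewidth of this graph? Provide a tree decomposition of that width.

The largest bag has 5 vertices, giving width 4; this decomposition certifies tw(G) ≤ 4. Conversely, {0, 2, 3, 5, 8} is a clique of size 5, and the vertices of any clique must share a bag in every tree decomposition; so some bag has ≥ 5 vertices and tw(G) ≥ 4. Combining the bounds, tw(G) = 4.

Treewidth 4.
One optimal decomposition is:
Bags: B1 = {0, 1, 3, 4, 5}  B2 = {0, 1, 2, 3, 5}  B3 = {1, 3, 4, 5, 7}  B4 = {0, 2, 3, 5, 8}  B5 = {0, 1, 4, 5, 6}
Tree: B1–B2, B1–B3, B2–B4, B1–B5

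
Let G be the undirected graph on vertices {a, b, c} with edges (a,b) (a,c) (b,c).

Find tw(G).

2

A width-2 tree decomposition is:
Bags: B1 = {a, b, c}
Tree: (single bag)
A single bag containing all 3 vertices is trivially a valid decomposition of width 2. For the lower bound, the 3 vertices {a, b, c} are pairwise adjacent, and any tree decomposition puts a clique entirely inside one bag — forcing width ≥ 2. Combining the bounds, tw(G) = 2.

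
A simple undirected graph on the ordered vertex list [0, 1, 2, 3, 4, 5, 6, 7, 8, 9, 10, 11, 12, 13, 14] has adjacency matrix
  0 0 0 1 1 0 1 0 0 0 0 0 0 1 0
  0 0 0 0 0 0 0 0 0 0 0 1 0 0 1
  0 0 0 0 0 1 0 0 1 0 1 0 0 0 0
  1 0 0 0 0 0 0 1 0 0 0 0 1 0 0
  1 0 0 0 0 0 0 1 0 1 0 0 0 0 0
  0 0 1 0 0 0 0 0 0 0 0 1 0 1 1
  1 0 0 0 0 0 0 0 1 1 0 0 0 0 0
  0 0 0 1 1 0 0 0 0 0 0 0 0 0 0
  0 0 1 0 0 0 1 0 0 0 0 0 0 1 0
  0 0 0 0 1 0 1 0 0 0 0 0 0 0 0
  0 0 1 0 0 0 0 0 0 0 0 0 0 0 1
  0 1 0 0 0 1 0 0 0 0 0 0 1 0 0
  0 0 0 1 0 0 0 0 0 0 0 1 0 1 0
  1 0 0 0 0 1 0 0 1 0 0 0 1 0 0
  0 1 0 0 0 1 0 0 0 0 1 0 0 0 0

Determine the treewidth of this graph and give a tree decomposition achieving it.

Every bag has size at most 4, so the width is 4 − 1 = 3 and tw(G) ≤ 3. For the lower bound: the 4 vertex sets {1,10,14}, {2}, {5}, {8,11,12,13} are disjoint, each induces a connected subgraph, and every pair is joined by at least one edge of G. Contracting each set to a single vertex therefore yields K_{4} as a minor, and since treewidth is minor-monotone, tw(G) ≥ tw(K_{4}) = 3. Hence tw(G) = 3 exactly.

Treewidth 3.
One such decomposition:
Bags: B1 = {1, 2, 10, 14}  B2 = {1, 2, 5, 14}  B3 = {1, 2, 5, 11}  B4 = {2, 5, 8, 11}  B5 = {5, 8, 11, 13}  B6 = {8, 11, 12, 13}  B7 = {6, 8, 12, 13}  B8 = {0, 6, 12, 13}  B9 = {0, 3, 6, 12}  B10 = {0, 3, 6, 9}  B11 = {0, 3, 4, 9}  B12 = {3, 4, 7, 9}
Tree: B1–B2, B2–B3, B3–B4, B4–B5, B5–B6, B6–B7, B7–B8, B8–B9, B9–B10, B10–B11, B11–B12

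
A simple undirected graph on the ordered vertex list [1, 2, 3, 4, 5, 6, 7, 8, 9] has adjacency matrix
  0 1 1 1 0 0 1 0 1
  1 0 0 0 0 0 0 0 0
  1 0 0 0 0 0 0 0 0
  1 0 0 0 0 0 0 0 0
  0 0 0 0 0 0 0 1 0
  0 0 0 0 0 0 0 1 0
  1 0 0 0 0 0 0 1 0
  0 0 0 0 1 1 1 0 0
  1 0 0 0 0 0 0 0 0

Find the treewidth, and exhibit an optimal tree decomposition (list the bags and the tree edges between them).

Treewidth 1.
One such decomposition:
Bags: B1 = {1, 7}  B2 = {1, 3}  B3 = {7, 8}  B4 = {5, 8}  B5 = {1, 2}  B6 = {1, 9}  B7 = {1, 4}  B8 = {6, 8}
Tree: B1–B2, B1–B3, B3–B4, B2–B5, B5–B6, B6–B7, B3–B8

Each bag holds 2 vertices, so the decomposition has width 1, which upper-bounds the treewidth. G has an edge, so its treewidth is at least 1. Hence tw(G) = 1 exactly.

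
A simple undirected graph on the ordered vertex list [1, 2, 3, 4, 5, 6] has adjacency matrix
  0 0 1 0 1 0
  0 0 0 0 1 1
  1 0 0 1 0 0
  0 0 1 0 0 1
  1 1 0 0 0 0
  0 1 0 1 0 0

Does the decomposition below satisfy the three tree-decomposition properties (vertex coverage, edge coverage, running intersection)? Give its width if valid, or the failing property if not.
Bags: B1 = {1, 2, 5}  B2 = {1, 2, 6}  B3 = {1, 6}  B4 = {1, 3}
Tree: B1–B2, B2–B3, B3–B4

A tree decomposition must satisfy three properties: every vertex lies in some bag; for every edge, both endpoints lie together in some bag; and for every vertex, the bags containing it form a connected subtree. Here vertex 4 appears in no bag, so the decomposition is invalid.

No — vertex 4 appears in no bag.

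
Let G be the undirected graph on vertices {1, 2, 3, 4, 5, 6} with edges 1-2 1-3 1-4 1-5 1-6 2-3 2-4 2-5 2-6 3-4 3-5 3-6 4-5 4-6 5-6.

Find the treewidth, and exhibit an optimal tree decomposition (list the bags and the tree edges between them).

Treewidth 5.
One optimal decomposition is:
Bags: B1 = {1, 2, 3, 4, 5, 6}
Tree: (single bag)

A single bag containing all 6 vertices is trivially a valid decomposition of width 5. On the other hand G contains the 6-clique {1, 2, 3, 4, 5, 6}. A clique must lie in a single bag of any decomposition, so no decomposition can have width below 5. Combining the bounds, tw(G) = 5.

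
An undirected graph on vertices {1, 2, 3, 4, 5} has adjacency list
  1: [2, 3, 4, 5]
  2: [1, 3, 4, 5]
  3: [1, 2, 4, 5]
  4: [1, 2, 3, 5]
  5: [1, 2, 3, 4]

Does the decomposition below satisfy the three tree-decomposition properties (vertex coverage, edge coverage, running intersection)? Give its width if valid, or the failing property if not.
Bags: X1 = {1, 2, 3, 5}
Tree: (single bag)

No — vertex 4 appears in no bag.

A tree decomposition must satisfy three properties: every vertex lies in some bag; for every edge, both endpoints lie together in some bag; and for every vertex, the bags containing it form a connected subtree. Here vertex 4 appears in no bag, so the decomposition is invalid.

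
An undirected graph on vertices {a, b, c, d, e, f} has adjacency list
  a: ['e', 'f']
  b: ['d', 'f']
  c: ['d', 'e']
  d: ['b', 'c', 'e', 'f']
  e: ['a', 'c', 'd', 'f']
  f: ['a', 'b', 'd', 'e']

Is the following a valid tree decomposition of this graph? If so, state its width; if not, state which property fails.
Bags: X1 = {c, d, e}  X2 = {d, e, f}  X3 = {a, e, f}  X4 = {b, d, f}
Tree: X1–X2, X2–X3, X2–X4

Every vertex of G appears in some bag (union = {a, b, c, d, e, f}); every edge is covered by a bag; and for each vertex v the set of bags containing v is connected in the bag tree. The decomposition is therefore valid. The largest bag has 3 vertices, so the width is 2.

Yes; width 2.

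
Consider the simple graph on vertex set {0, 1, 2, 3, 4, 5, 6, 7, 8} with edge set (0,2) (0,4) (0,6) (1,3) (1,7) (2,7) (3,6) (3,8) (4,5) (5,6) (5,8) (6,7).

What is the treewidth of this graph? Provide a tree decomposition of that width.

The largest bag has 4 vertices, giving width 3; this decomposition certifies tw(G) ≤ 3. For the lower bound: the 4 vertex sets {0,2,4}, {7}, {6}, {1,3,5,8} are disjoint, each induces a connected subgraph, and every pair is joined by at least one edge of G. Contracting each set to a single vertex therefore yields K_{4} as a minor, and since treewidth is minor-monotone, tw(G) ≥ tw(K_{4}) = 3. Therefore the treewidth is 3.

Treewidth 3.
One such decomposition:
Bags: B1 = {0, 2, 4, 7}  B2 = {0, 4, 6, 7}  B3 = {4, 5, 6, 7}  B4 = {1, 5, 6, 7}  B5 = {1, 3, 5, 6}  B6 = {1, 3, 5, 8}
Tree: B1–B2, B2–B3, B3–B4, B4–B5, B5–B6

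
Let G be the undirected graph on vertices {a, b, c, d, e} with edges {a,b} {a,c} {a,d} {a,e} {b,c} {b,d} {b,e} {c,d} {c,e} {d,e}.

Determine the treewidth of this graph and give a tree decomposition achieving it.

With just one bag of size 5, the width is 5 − 1 = 4, so tw(G) ≤ 4. For the lower bound, the 5 vertices {a, b, c, d, e} are pairwise adjacent, and any tree decomposition puts a clique entirely inside one bag — forcing width ≥ 4. The upper and lower bounds meet at 4, so that is the treewidth.

Treewidth 4.
One optimal decomposition is:
Bags: B1 = {a, b, c, d, e}
Tree: (single bag)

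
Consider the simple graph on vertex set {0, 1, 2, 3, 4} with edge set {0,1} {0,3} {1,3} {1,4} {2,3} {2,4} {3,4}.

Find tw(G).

A width-2 tree decomposition is:
Bags: B1 = {1, 3, 4}  B2 = {0, 1, 3}  B3 = {2, 3, 4}
Tree: B1–B2, B1–B3
Each bag holds 3 vertices, so the decomposition has width 2, which upper-bounds the treewidth. On the other hand G contains the 3-clique {0, 1, 3}. A clique must lie in a single bag of any decomposition, so no decomposition can have width below 2. The upper and lower bounds meet at 2, so that is the treewidth.

2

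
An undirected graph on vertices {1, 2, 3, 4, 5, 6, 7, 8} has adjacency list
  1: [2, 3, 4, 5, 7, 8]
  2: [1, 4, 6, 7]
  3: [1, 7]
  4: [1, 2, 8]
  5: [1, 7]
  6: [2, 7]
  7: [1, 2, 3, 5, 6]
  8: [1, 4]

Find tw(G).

2

A width-2 tree decomposition is:
Bags: B1 = {1, 2, 7}  B2 = {1, 2, 4}  B3 = {2, 6, 7}  B4 = {1, 5, 7}  B5 = {1, 4, 8}  B6 = {1, 3, 7}
Tree: B1–B2, B1–B3, B1–B4, B2–B5, B1–B6
Every bag has size at most 3, so the width is 3 − 1 = 2 and tw(G) ≤ 2. Conversely, {1, 4, 8} is a clique of size 3, and the vertices of any clique must share a bag in every tree decomposition; so some bag has ≥ 3 vertices and tw(G) ≥ 2. Therefore the treewidth is 2.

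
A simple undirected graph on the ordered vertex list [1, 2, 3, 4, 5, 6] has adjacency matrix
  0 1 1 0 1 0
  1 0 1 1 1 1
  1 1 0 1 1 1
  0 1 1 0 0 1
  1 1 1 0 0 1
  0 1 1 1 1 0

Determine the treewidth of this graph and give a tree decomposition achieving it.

Every bag has size at most 4, so the width is 4 − 1 = 3 and tw(G) ≤ 3. On the other hand G contains the 4-clique {2, 3, 4, 6}. A clique must lie in a single bag of any decomposition, so no decomposition can have width below 3. The upper and lower bounds meet at 3, so that is the treewidth.

Treewidth 3.
One optimal decomposition is:
Bags: B1 = {2, 3, 4, 6}  B2 = {2, 3, 5, 6}  B3 = {1, 2, 3, 5}
Tree: B1–B2, B2–B3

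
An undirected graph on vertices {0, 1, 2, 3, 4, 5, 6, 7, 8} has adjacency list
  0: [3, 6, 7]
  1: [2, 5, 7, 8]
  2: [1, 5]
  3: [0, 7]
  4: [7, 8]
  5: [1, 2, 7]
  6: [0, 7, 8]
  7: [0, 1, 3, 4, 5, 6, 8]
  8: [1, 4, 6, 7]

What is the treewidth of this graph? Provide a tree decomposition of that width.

The largest bag has 3 vertices, giving width 2; this decomposition certifies tw(G) ≤ 2. For the lower bound, the 3 vertices {1, 2, 5} are pairwise adjacent, and any tree decomposition puts a clique entirely inside one bag — forcing width ≥ 2. The upper and lower bounds meet at 2, so that is the treewidth.

Treewidth 2.
One optimal decomposition is:
Bags: B1 = {1, 7, 8}  B2 = {6, 7, 8}  B3 = {4, 7, 8}  B4 = {0, 6, 7}  B5 = {1, 5, 7}  B6 = {1, 2, 5}  B7 = {0, 3, 7}
Tree: B1–B2, B2–B3, B2–B4, B1–B5, B5–B6, B4–B7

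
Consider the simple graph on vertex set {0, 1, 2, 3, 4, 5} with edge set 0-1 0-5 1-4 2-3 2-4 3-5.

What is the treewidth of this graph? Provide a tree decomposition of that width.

Each bag holds 3 vertices, so the decomposition has width 2, which upper-bounds the treewidth. The edges 2–4–1–0–5–3–2 form a cycle, so G is not a tree and its treewidth is at least 2. The upper and lower bounds meet at 2, so that is the treewidth.

Treewidth 2.
Bags: B1 = {1, 2, 4}  B2 = {0, 1, 2}  B3 = {0, 2, 5}  B4 = {2, 3, 5}
Tree: B1–B2, B2–B3, B3–B4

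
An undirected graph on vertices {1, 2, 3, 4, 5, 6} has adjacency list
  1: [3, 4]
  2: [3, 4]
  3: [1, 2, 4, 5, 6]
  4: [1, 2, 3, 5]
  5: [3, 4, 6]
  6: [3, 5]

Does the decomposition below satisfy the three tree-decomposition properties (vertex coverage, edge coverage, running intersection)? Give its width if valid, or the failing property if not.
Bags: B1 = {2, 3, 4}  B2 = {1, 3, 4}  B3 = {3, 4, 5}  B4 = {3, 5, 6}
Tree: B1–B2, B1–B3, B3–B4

Every vertex of G appears in some bag (union = {1, 2, 3, 4, 5, 6}); every edge is covered by a bag; and for each vertex v the set of bags containing v is connected in the bag tree. The decomposition is therefore valid. The largest bag has 3 vertices, so the width is 2.

Yes; width 2.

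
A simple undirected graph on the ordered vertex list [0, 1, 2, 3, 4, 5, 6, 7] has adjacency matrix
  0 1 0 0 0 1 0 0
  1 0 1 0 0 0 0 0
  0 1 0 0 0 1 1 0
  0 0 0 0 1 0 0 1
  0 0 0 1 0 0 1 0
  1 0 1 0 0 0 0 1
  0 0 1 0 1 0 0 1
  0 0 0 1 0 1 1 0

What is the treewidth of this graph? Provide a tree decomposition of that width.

Treewidth 2.
One optimal decomposition is:
Bags: B1 = {0, 1, 2}  B2 = {0, 2, 5}  B3 = {2, 5, 6}  B4 = {5, 6, 7}  B5 = {4, 6, 7}  B6 = {3, 4, 7}
Tree: B1–B2, B2–B3, B3–B4, B4–B5, B5–B6

Every bag has size at most 3, so the width is 3 − 1 = 2 and tw(G) ≤ 2. For the lower bound, G contains the cycle 1–0–5–2–1, so G is not a forest; only forests have treewidth ≤ 1, hence tw(G) ≥ 2. The upper and lower bounds meet at 2, so that is the treewidth.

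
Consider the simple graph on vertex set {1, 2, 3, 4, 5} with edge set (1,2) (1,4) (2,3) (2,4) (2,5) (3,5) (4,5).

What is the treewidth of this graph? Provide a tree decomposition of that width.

Each bag holds 3 vertices, so the decomposition has width 2, which upper-bounds the treewidth. On the other hand G contains the 3-clique {2, 3, 5}. A clique must lie in a single bag of any decomposition, so no decomposition can have width below 2. Hence tw(G) = 2 exactly.

Treewidth 2.
One optimal decomposition is:
Bags: B1 = {1, 2, 4}  B2 = {2, 4, 5}  B3 = {2, 3, 5}
Tree: B1–B2, B2–B3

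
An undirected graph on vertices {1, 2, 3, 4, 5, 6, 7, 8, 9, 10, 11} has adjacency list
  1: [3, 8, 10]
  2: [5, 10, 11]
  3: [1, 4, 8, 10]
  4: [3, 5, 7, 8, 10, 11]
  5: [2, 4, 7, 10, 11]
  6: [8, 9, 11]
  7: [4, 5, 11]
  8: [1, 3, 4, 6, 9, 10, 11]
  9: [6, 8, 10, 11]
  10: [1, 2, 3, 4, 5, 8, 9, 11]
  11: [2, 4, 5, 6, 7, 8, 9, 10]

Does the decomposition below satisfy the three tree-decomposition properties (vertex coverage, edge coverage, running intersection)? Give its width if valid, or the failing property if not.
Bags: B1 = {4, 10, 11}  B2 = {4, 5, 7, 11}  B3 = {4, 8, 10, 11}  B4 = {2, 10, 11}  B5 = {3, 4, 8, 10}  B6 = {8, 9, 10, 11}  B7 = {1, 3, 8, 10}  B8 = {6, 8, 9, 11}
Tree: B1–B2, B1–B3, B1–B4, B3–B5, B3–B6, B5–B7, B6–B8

A tree decomposition must satisfy three properties: every vertex lies in some bag; for every edge, both endpoints lie together in some bag; and for every vertex, the bags containing it form a connected subtree. Here edge (5,10) lies in no bag, so the decomposition is invalid.

No — edge (5,10) lies in no bag.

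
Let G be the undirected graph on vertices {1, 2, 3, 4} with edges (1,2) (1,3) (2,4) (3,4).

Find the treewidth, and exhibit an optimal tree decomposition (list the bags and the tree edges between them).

Treewidth 2.
One such decomposition:
Bags: B1 = {1, 3, 4}  B2 = {1, 2, 4}
Tree: B1–B2

Each bag holds 3 vertices, so the decomposition has width 2, which upper-bounds the treewidth. The edges 4–3–1–2–4 form a cycle, so G is not a tree and its treewidth is at least 2. Combining the bounds, tw(G) = 2.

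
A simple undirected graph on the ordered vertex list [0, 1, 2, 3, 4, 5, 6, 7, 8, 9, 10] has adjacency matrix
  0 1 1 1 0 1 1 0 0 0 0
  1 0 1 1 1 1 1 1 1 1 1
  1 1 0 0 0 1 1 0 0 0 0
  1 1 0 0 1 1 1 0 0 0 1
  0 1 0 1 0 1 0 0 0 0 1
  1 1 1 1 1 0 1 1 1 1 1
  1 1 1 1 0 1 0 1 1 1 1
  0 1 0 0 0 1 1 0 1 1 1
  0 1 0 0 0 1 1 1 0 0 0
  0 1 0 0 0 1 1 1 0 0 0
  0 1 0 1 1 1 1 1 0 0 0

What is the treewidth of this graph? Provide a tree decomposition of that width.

The largest bag has 5 vertices, giving width 4; this decomposition certifies tw(G) ≤ 4. For the lower bound, the 5 vertices {1, 3, 4, 5, 10} are pairwise adjacent, and any tree decomposition puts a clique entirely inside one bag — forcing width ≥ 4. Hence tw(G) = 4 exactly.

Treewidth 4.
Bags: B1 = {0, 1, 3, 5, 6}  B2 = {1, 3, 5, 6, 10}  B3 = {1, 5, 6, 7, 10}  B4 = {0, 1, 2, 5, 6}  B5 = {1, 5, 6, 7, 9}  B6 = {1, 3, 4, 5, 10}  B7 = {1, 5, 6, 7, 8}
Tree: B1–B2, B2–B3, B1–B4, B3–B5, B2–B6, B3–B7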